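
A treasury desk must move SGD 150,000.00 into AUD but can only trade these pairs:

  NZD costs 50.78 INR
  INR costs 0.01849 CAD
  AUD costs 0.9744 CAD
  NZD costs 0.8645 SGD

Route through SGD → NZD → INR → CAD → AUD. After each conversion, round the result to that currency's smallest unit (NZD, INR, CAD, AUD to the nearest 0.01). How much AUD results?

SGD 150,000.00 ÷ 0.8645 = NZD 173,510.70
NZD 173,510.70 × 50.78 = INR 8,810,873.35
INR 8,810,873.35 × 0.01849 = CAD 162,913.05
CAD 162,913.05 ÷ 0.9744 = AUD 167,193.20

AUD 167,193.20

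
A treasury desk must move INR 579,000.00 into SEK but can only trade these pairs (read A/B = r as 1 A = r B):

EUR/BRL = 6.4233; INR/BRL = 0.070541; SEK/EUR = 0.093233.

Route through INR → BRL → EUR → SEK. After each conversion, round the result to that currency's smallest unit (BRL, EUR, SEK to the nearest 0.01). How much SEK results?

INR 579,000.00 × 0.070541 = BRL 40,843.24
BRL 40,843.24 ÷ 6.4233 = EUR 6,358.61
EUR 6,358.61 ÷ 0.093233 = SEK 68,201.28

SEK 68,201.28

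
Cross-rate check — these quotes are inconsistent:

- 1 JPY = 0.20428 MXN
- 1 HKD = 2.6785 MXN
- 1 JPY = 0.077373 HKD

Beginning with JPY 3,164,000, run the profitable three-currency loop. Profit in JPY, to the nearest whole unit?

Profit: JPY 45,902

Profitable loop is JPY → HKD → MXN → JPY:
JPY 3,164,000 × 0.077373 = HKD 244,808.17
HKD 244,808.17 × 2.6785 = MXN 655,718.69
MXN 655,718.69 ÷ 0.20428 = JPY 3,209,902
Profit = JPY 3,209,902 − JPY 3,164,000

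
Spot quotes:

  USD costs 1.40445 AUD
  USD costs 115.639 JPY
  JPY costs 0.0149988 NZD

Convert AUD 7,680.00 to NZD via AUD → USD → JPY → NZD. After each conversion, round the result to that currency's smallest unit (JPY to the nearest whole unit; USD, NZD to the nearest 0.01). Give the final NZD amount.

AUD 7,680.00 ÷ 1.40445 = USD 5,468.33
USD 5,468.33 × 115.639 = JPY 632,352
JPY 632,352 × 0.0149988 = NZD 9,484.52

NZD 9,484.52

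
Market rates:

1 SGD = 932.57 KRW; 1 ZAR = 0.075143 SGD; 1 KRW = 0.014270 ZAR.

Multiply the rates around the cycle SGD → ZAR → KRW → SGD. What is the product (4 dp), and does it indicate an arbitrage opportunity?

Around SGD → ZAR → KRW → SGD: 1 ÷ 0.075143 ÷ 0.014270 ÷ 932.57 = 1.000014
Product ≈ 1 (deviation 0.001%, within rounding noise).

1.0000 (no arbitrage)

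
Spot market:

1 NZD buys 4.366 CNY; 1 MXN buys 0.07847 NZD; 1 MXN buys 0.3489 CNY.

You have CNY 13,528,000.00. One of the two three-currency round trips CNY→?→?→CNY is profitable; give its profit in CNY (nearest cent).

Profit: CNY 248,762.77

Profitable loop is CNY → NZD → MXN → CNY:
CNY 13,528,000.00 ÷ 4.366 = NZD 3,098,488.32
NZD 3,098,488.32 ÷ 0.07847 = MXN 39,486,279.07
MXN 39,486,279.07 × 0.3489 = CNY 13,776,762.77
Profit = CNY 13,776,762.77 − CNY 13,528,000.00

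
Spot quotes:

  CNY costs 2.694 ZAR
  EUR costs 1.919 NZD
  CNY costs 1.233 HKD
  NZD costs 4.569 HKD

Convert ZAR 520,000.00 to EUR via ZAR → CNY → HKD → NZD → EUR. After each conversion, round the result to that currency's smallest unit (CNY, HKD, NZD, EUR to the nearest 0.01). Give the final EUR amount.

ZAR 520,000.00 ÷ 2.694 = CNY 193,021.53
CNY 193,021.53 × 1.233 = HKD 237,995.55
HKD 237,995.55 ÷ 4.569 = NZD 52,089.20
NZD 52,089.20 ÷ 1.919 = EUR 27,143.93

EUR 27,143.93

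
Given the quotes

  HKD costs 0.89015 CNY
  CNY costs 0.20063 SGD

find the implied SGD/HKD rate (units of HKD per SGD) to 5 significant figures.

SGD/HKD = 5.5994

1 SGD ÷ 0.20063 = 4.9843 CNY
4.9843 CNY ÷ 0.89015 = 5.59939 HKD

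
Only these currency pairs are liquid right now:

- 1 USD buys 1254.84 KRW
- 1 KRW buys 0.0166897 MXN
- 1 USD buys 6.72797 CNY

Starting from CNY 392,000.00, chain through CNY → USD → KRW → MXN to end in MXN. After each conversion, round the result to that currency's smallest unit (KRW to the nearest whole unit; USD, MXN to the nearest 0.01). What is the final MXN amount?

MXN 1,220,222.12

CNY 392,000.00 ÷ 6.72797 = USD 58,264.23
USD 58,264.23 × 1254.84 = KRW 73,112,286
KRW 73,112,286 × 0.0166897 = MXN 1,220,222.12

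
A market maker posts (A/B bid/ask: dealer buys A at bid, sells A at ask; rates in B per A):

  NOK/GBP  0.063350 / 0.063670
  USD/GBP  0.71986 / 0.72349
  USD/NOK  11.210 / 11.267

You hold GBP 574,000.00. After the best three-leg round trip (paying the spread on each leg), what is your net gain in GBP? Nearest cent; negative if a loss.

Net profit: GBP 1,992.45

Best loop GBP → NOK → USD → GBP:
GBP 574,000.00 ÷ 0.063670 (buy NOK at ask) = NOK 9,015,234.80
NOK 9,015,234.80 ÷ 11.267 (buy USD at ask) = USD 800,145.10
USD 800,145.10 × 0.71986 (sell USD at bid) = GBP 575,992.45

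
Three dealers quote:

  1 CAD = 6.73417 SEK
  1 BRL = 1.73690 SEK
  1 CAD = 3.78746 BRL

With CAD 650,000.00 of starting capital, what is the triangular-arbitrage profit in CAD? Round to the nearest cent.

Profit: CAD 15,387.38

Profitable loop is CAD → SEK → BRL → CAD:
CAD 650,000.00 × 6.73417 = SEK 4,377,210.50
SEK 4,377,210.50 ÷ 1.73690 = BRL 2,520,128.10
BRL 2,520,128.10 ÷ 3.78746 = CAD 665,387.38
Profit = CAD 665,387.38 − CAD 650,000.00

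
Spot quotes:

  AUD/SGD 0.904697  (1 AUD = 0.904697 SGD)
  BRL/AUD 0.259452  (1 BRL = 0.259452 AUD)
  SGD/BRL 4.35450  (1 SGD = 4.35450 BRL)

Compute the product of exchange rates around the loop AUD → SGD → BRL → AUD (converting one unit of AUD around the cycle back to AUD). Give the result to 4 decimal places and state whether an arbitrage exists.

Around AUD → SGD → BRL → AUD: 1 × 0.904697 × 4.35450 × 0.259452 = 1.022112
Product > 1; profitable direction is AUD → SGD → BRL → AUD.

1.0221 (arbitrage exists)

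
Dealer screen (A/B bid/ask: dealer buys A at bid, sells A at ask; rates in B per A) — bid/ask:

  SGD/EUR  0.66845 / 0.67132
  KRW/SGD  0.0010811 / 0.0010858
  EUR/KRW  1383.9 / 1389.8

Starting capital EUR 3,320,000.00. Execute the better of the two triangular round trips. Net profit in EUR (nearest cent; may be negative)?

Net profit: EUR 302.01

Best loop EUR → KRW → SGD → EUR:
EUR 3,320,000.00 × 1383.9 (sell EUR at bid) = KRW 4,594,548,000
KRW 4,594,548,000 × 0.0010811 (sell KRW at bid) = SGD 4,967,165.84
SGD 4,967,165.84 × 0.66845 (sell SGD at bid) = EUR 3,320,302.01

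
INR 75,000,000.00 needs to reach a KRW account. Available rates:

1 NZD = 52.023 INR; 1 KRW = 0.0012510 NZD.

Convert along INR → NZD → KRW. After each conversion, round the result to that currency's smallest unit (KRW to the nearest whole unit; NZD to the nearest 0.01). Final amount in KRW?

INR 75,000,000.00 ÷ 52.023 = NZD 1,441,670.03
NZD 1,441,670.03 ÷ 0.0012510 = KRW 1,152,414,093

KRW 1,152,414,093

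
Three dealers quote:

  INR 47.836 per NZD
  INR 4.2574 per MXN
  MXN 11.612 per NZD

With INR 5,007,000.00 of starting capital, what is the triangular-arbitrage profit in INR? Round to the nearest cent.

Profit: INR 167,569.41

Profitable loop is INR → NZD → MXN → INR:
INR 5,007,000.00 ÷ 47.836 = NZD 104,670.12
NZD 104,670.12 × 11.612 = MXN 1,215,429.47
MXN 1,215,429.47 × 4.2574 = INR 5,174,569.41
Profit = INR 5,174,569.41 − INR 5,007,000.00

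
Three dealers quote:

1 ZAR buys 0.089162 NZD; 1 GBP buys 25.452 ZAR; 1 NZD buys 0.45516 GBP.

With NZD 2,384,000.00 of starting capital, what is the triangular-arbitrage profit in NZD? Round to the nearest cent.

Profit: NZD 78,476.28

Profitable loop is NZD → GBP → ZAR → NZD:
NZD 2,384,000.00 × 0.45516 = GBP 1,085,101.44
GBP 1,085,101.44 × 25.452 = ZAR 27,618,001.85
ZAR 27,618,001.85 × 0.089162 = NZD 2,462,476.28
Profit = NZD 2,462,476.28 − NZD 2,384,000.00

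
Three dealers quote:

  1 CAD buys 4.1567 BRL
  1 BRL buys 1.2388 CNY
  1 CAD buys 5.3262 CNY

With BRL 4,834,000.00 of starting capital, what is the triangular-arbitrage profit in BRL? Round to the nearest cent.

Profit: BRL 166,048.74

Profitable loop is BRL → CAD → CNY → BRL:
BRL 4,834,000.00 ÷ 4.1567 = CAD 1,162,941.76
CAD 1,162,941.76 × 5.3262 = CNY 6,194,060.38
CNY 6,194,060.38 ÷ 1.2388 = BRL 5,000,048.74
Profit = BRL 5,000,048.74 − BRL 4,834,000.00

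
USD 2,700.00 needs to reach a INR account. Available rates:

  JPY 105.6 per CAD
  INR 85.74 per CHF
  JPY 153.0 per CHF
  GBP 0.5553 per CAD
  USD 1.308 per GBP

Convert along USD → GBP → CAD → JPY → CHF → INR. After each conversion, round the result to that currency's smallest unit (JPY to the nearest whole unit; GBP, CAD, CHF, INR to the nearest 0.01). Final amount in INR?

USD 2,700.00 ÷ 1.308 = GBP 2,064.22
GBP 2,064.22 ÷ 0.5553 = CAD 3,717.31
CAD 3,717.31 × 105.6 = JPY 392,548
JPY 392,548 ÷ 153.0 = CHF 2,565.67
CHF 2,565.67 × 85.74 = INR 219,980.55

INR 219,980.55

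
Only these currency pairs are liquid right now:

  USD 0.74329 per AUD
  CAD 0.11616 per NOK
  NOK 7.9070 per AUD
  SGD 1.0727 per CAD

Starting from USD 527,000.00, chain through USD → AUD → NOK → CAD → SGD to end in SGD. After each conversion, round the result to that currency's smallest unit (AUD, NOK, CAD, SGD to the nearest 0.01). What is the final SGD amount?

USD 527,000.00 ÷ 0.74329 = AUD 709,009.94
AUD 709,009.94 × 7.9070 = NOK 5,606,141.60
NOK 5,606,141.60 × 0.11616 = CAD 651,209.41
CAD 651,209.41 × 1.0727 = SGD 698,552.33

SGD 698,552.33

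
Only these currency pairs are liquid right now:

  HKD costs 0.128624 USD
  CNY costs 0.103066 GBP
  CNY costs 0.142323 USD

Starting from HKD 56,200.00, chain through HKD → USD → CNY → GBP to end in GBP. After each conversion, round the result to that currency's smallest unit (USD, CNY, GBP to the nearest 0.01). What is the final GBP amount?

GBP 5,234.78

HKD 56,200.00 × 0.128624 = USD 7,228.67
USD 7,228.67 ÷ 0.142323 = CNY 50,790.60
CNY 50,790.60 × 0.103066 = GBP 5,234.78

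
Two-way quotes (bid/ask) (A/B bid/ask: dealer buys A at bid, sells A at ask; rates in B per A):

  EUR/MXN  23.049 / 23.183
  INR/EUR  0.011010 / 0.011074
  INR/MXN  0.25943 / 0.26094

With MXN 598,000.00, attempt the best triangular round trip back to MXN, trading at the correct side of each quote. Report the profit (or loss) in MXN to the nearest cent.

Net profit: MXN 6,292.53

Best loop MXN → EUR → INR → MXN:
MXN 598,000.00 ÷ 23.183 (buy EUR at ask) = EUR 25,794.76
EUR 25,794.76 ÷ 0.011074 (buy INR at ask) = INR 2,329,308.60
INR 2,329,308.60 × 0.25943 (sell INR at bid) = MXN 604,292.53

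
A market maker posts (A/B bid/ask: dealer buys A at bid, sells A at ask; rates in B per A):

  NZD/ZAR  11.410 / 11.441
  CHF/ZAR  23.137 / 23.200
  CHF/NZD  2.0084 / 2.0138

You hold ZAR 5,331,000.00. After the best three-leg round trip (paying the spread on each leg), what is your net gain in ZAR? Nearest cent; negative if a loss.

Net profit: ZAR 22,470.42

Best loop ZAR → NZD → CHF → ZAR:
ZAR 5,331,000.00 ÷ 11.441 (buy NZD at ask) = NZD 465,955.77
NZD 465,955.77 ÷ 2.0138 (buy CHF at ask) = CHF 231,381.36
CHF 231,381.36 × 23.137 (sell CHF at bid) = ZAR 5,353,470.42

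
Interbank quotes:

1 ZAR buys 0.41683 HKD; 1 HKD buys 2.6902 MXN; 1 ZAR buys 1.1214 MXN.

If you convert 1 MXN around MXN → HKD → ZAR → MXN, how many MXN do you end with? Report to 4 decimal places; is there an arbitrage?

1.0000 (no arbitrage)

Around MXN → HKD → ZAR → MXN: 1 ÷ 2.6902 ÷ 0.41683 × 1.1214 = 1.000039
Product ≈ 1 (deviation 0.004%, within rounding noise).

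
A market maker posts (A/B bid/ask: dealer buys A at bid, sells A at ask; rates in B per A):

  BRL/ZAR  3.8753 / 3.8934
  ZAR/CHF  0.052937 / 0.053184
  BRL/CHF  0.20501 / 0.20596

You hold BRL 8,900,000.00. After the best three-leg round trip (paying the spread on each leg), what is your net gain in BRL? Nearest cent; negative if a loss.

Best loop BRL → ZAR → CHF → BRL:
BRL 8,900,000.00 × 3.8753 (sell BRL at bid) = ZAR 34,490,170.00
ZAR 34,490,170.00 × 0.052937 (sell ZAR at bid) = CHF 1,825,806.13
CHF 1,825,806.13 ÷ 0.20596 (buy BRL at ask) = BRL 8,864,857.88

Net result: BRL -35,142.12 (no profitable arbitrage after spreads)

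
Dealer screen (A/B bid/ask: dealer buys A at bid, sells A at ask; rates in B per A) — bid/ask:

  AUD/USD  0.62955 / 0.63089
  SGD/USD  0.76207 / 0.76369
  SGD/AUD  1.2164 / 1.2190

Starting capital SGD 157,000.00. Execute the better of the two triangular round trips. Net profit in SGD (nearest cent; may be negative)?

Net profit: SGD 430.61

Best loop SGD → AUD → USD → SGD:
SGD 157,000.00 × 1.2164 (sell SGD at bid) = AUD 190,974.80
AUD 190,974.80 × 0.62955 (sell AUD at bid) = USD 120,228.19
USD 120,228.19 ÷ 0.76369 (buy SGD at ask) = SGD 157,430.61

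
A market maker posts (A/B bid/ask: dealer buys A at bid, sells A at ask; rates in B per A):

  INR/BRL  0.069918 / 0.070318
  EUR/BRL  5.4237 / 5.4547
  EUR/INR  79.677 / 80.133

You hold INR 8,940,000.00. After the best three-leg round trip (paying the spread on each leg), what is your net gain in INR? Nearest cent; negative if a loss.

Best loop INR → BRL → EUR → INR:
INR 8,940,000.00 × 0.069918 (sell INR at bid) = BRL 625,066.92
BRL 625,066.92 ÷ 5.4547 (buy EUR at ask) = EUR 114,592.36
EUR 114,592.36 × 79.677 (sell EUR at bid) = INR 9,130,375.09

Net profit: INR 190,375.09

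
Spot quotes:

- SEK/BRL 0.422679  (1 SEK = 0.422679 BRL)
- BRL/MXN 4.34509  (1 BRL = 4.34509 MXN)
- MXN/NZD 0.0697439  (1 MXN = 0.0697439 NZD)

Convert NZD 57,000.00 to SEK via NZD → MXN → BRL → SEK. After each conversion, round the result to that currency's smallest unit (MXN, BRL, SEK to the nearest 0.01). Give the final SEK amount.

NZD 57,000.00 ÷ 0.0697439 = MXN 817,275.78
MXN 817,275.78 ÷ 4.34509 = BRL 188,091.80
BRL 188,091.80 ÷ 0.422679 = SEK 444,999.16

SEK 444,999.16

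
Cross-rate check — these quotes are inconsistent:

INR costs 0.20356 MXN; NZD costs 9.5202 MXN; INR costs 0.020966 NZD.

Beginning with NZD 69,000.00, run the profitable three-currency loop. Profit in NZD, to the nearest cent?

Profit: NZD 1,368.76

Profitable loop is NZD → INR → MXN → NZD:
NZD 69,000.00 ÷ 0.020966 = INR 3,291,042.64
INR 3,291,042.64 × 0.20356 = MXN 669,924.64
MXN 669,924.64 ÷ 9.5202 = NZD 70,368.76
Profit = NZD 70,368.76 − NZD 69,000.00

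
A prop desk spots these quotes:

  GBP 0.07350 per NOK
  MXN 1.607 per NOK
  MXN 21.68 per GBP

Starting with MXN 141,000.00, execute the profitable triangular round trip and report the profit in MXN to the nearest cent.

Profit: MXN 1,196.33

Profitable loop is MXN → GBP → NOK → MXN:
MXN 141,000.00 ÷ 21.68 = GBP 6,503.69
GBP 6,503.69 ÷ 0.07350 = NOK 88,485.58
NOK 88,485.58 × 1.607 = MXN 142,196.33
Profit = MXN 142,196.33 − MXN 141,000.00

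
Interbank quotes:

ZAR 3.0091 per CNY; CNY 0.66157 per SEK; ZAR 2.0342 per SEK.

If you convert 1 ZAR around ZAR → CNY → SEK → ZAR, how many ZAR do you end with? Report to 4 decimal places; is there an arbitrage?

Around ZAR → CNY → SEK → ZAR: 1 ÷ 3.0091 ÷ 0.66157 × 2.0342 = 1.021836
Product > 1; profitable direction is ZAR → CNY → SEK → ZAR.

1.0218 (arbitrage exists)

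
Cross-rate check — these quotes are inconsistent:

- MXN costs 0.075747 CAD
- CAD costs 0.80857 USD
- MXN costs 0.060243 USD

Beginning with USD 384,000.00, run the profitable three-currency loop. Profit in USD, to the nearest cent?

Profitable loop is USD → MXN → CAD → USD:
USD 384,000.00 ÷ 0.060243 = MXN 6,374,184.55
MXN 6,374,184.55 × 0.075747 = CAD 482,825.36
CAD 482,825.36 × 0.80857 = USD 390,398.10
Profit = USD 390,398.10 − USD 384,000.00

Profit: USD 6,398.10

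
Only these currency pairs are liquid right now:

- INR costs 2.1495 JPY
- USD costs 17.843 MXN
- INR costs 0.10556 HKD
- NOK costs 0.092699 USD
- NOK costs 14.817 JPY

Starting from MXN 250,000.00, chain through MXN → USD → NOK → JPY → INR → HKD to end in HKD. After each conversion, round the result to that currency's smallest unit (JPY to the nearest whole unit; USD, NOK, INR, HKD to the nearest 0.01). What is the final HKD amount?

MXN 250,000.00 ÷ 17.843 = USD 14,011.10
USD 14,011.10 ÷ 0.092699 = NOK 151,146.18
NOK 151,146.18 × 14.817 = JPY 2,239,533
JPY 2,239,533 ÷ 2.1495 = INR 1,041,885.55
INR 1,041,885.55 × 0.10556 = HKD 109,981.44

HKD 109,981.44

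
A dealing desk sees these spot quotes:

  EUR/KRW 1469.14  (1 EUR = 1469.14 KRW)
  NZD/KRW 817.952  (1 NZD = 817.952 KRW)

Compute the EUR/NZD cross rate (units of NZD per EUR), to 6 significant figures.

1 EUR × 1469.14 = 1469.14 KRW
1469.14 KRW ÷ 817.952 = 1.79612 NZD

EUR/NZD = 1.79612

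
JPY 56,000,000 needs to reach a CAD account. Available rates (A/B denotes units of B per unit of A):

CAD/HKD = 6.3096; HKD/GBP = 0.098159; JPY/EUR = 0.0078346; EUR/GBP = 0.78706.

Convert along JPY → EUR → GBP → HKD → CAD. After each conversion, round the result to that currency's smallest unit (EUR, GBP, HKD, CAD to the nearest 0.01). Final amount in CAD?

CAD 557,546.06

JPY 56,000,000 × 0.0078346 = EUR 438,737.60
EUR 438,737.60 × 0.78706 = GBP 345,312.82
GBP 345,312.82 ÷ 0.098159 = HKD 3,517,892.60
HKD 3,517,892.60 ÷ 6.3096 = CAD 557,546.06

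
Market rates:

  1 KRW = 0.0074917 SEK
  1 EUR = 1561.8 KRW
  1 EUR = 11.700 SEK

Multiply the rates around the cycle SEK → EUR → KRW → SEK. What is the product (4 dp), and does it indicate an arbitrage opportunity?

Around SEK → EUR → KRW → SEK: 1 ÷ 11.700 × 1561.8 × 0.0074917 = 1.000046
Product ≈ 1 (deviation 0.005%, within rounding noise).

1.0000 (no arbitrage)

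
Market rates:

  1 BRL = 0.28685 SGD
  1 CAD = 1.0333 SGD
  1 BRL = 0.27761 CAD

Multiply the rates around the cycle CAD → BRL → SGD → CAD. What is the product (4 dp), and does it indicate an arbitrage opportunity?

1.0000 (no arbitrage)

Around CAD → BRL → SGD → CAD: 1 ÷ 0.27761 × 0.28685 ÷ 1.0333 = 0.999985
Product ≈ 1 (deviation 0.002%, within rounding noise).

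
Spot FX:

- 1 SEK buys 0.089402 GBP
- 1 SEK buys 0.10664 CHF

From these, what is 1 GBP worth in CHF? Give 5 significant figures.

1 GBP ÷ 0.089402 = 11.1854 SEK
11.1854 SEK × 0.10664 = 1.19281 CHF

GBP/CHF = 1.1928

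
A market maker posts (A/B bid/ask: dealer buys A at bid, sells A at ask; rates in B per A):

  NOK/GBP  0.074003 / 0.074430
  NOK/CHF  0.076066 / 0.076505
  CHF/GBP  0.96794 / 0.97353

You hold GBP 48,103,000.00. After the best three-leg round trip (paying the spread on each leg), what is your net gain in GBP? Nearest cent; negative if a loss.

Net result: GBP -308,014.99 (no profitable arbitrage after spreads)

Best loop GBP → CHF → NOK → GBP:
GBP 48,103,000.00 ÷ 0.97353 (buy CHF at ask) = CHF 49,410,906.70
CHF 49,410,906.70 ÷ 0.076505 (buy NOK at ask) = NOK 645,851,992.68
NOK 645,851,992.68 × 0.074003 (sell NOK at bid) = GBP 47,794,985.01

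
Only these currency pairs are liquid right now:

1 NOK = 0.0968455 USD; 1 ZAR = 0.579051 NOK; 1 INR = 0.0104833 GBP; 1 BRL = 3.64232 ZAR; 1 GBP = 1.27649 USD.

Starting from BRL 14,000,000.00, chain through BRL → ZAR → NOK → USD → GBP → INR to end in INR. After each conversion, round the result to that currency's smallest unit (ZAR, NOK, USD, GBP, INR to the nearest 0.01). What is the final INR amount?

BRL 14,000,000.00 × 3.64232 = ZAR 50,992,480.00
ZAR 50,992,480.00 × 0.579051 = NOK 29,527,246.54
NOK 29,527,246.54 × 0.0968455 = USD 2,859,580.95
USD 2,859,580.95 ÷ 1.27649 = GBP 2,240,190.64
GBP 2,240,190.64 ÷ 0.0104833 = INR 213,691,360.54

INR 213,691,360.54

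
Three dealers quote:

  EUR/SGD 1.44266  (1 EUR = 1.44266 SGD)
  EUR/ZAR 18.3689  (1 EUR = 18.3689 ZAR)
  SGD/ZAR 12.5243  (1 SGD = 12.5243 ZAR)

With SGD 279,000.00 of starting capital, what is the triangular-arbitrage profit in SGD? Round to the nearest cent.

Profitable loop is SGD → EUR → ZAR → SGD:
SGD 279,000.00 ÷ 1.44266 = EUR 193,392.76
EUR 193,392.76 × 18.3689 = ZAR 3,552,412.28
ZAR 3,552,412.28 ÷ 12.5243 = SGD 283,641.58
Profit = SGD 283,641.58 − SGD 279,000.00

Profit: SGD 4,641.58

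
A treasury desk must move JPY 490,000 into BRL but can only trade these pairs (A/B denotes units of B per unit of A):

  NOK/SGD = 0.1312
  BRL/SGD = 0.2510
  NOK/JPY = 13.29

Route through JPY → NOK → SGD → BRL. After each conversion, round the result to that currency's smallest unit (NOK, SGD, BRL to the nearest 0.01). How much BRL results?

JPY 490,000 ÷ 13.29 = NOK 36,869.83
NOK 36,869.83 × 0.1312 = SGD 4,837.32
SGD 4,837.32 ÷ 0.2510 = BRL 19,272.19

BRL 19,272.19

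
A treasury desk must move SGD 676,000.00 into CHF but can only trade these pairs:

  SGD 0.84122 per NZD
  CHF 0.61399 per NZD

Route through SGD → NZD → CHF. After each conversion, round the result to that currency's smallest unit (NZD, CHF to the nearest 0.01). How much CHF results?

SGD 676,000.00 ÷ 0.84122 = NZD 803,594.78
NZD 803,594.78 × 0.61399 = CHF 493,399.16

CHF 493,399.16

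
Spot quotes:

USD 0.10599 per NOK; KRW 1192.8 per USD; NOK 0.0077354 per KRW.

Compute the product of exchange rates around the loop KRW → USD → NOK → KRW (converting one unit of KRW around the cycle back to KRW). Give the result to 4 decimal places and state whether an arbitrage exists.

Around KRW → USD → NOK → KRW: 1 ÷ 1192.8 ÷ 0.10599 ÷ 0.0077354 = 1.022550
Product > 1; profitable direction is KRW → USD → NOK → KRW.

1.0226 (arbitrage exists)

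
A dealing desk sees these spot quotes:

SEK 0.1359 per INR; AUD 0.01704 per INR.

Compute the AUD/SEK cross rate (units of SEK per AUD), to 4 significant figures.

AUD/SEK = 7.975

1 AUD ÷ 0.01704 = 58.6854 INR
58.6854 INR × 0.1359 = 7.97535 SEK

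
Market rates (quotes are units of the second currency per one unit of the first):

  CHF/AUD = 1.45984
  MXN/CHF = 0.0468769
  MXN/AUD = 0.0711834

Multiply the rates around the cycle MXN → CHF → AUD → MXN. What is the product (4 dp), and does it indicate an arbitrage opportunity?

Around MXN → CHF → AUD → MXN: 1 × 0.0468769 × 1.45984 ÷ 0.0711834 = 0.961359
Product < 1; profitable direction is MXN → AUD → CHF → MXN.

0.9614 (arbitrage exists)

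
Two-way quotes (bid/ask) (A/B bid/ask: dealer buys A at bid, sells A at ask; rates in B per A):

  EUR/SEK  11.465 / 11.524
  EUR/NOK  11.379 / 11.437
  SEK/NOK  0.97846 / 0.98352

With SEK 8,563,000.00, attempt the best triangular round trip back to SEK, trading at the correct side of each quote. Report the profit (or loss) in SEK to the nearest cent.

Best loop SEK → EUR → NOK → SEK:
SEK 8,563,000.00 ÷ 11.524 (buy EUR at ask) = EUR 743,057.97
EUR 743,057.97 × 11.379 (sell EUR at bid) = NOK 8,455,256.59
NOK 8,455,256.59 ÷ 0.98352 (buy SEK at ask) = SEK 8,596,934.07

Net profit: SEK 33,934.07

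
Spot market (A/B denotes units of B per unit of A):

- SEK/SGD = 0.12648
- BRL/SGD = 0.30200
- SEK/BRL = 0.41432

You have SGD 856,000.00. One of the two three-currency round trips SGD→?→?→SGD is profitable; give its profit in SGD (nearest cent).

Profitable loop is SGD → BRL → SEK → SGD:
SGD 856,000.00 ÷ 0.30200 = BRL 2,834,437.09
BRL 2,834,437.09 ÷ 0.41432 = SEK 6,841,178.52
SEK 6,841,178.52 × 0.12648 = SGD 865,272.26
Profit = SGD 865,272.26 − SGD 856,000.00

Profit: SGD 9,272.26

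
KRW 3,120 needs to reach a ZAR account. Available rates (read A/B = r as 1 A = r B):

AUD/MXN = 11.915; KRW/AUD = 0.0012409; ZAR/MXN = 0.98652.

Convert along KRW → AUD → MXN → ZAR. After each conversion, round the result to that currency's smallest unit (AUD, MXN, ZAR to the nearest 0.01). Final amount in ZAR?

ZAR 46.74

KRW 3,120 × 0.0012409 = AUD 3.87
AUD 3.87 × 11.915 = MXN 46.11
MXN 46.11 ÷ 0.98652 = ZAR 46.74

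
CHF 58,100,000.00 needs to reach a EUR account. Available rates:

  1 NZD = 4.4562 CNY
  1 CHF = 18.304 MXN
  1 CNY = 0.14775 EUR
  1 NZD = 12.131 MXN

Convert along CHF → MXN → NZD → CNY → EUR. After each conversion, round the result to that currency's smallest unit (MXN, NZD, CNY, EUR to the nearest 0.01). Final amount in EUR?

CHF 58,100,000.00 × 18.304 = MXN 1,063,462,400.00
MXN 1,063,462,400.00 ÷ 12.131 = NZD 87,664,858.63
NZD 87,664,858.63 × 4.4562 = CNY 390,652,143.03
CNY 390,652,143.03 × 0.14775 = EUR 57,718,854.13

EUR 57,718,854.13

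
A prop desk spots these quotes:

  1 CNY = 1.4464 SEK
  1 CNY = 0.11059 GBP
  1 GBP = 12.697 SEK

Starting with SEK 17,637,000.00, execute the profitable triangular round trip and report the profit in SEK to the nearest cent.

Profit: SEK 530,541.06

Profitable loop is SEK → GBP → CNY → SEK:
SEK 17,637,000.00 ÷ 12.697 = GBP 1,389,068.28
GBP 1,389,068.28 ÷ 0.11059 = CNY 12,560,523.41
CNY 12,560,523.41 × 1.4464 = SEK 18,167,541.06
Profit = SEK 18,167,541.06 − SEK 17,637,000.00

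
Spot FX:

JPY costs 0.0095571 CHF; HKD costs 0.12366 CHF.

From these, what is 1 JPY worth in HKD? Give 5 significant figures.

1 JPY × 0.0095571 = 0.0095571 CHF
0.0095571 CHF ÷ 0.12366 = 0.0772853 HKD

JPY/HKD = 0.077285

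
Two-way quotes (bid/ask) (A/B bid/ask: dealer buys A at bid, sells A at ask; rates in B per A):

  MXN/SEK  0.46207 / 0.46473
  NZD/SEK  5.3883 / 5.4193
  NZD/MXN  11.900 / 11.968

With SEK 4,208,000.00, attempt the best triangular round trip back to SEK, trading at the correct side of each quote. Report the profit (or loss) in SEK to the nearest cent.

Net profit: SEK 61,600.81

Best loop SEK → NZD → MXN → SEK:
SEK 4,208,000.00 ÷ 5.4193 (buy NZD at ask) = NZD 776,484.05
NZD 776,484.05 × 11.900 (sell NZD at bid) = MXN 9,240,160.17
MXN 9,240,160.17 × 0.46207 (sell MXN at bid) = SEK 4,269,600.81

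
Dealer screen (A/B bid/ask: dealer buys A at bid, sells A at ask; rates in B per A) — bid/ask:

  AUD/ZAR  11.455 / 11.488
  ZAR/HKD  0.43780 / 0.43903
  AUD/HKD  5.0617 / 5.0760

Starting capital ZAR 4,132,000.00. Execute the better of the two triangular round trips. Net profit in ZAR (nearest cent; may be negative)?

Net profit: ZAR 14,847.74

Best loop ZAR → AUD → HKD → ZAR:
ZAR 4,132,000.00 ÷ 11.488 (buy AUD at ask) = AUD 359,679.67
AUD 359,679.67 × 5.0617 (sell AUD at bid) = HKD 1,820,590.56
HKD 1,820,590.56 ÷ 0.43903 (buy ZAR at ask) = ZAR 4,146,847.74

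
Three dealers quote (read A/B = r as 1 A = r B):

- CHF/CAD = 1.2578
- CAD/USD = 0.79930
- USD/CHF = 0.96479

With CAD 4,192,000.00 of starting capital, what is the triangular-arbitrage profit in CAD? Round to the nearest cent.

Profit: CAD 129,824.00

Profitable loop is CAD → CHF → USD → CAD:
CAD 4,192,000.00 ÷ 1.2578 = CHF 3,332,803.31
CHF 3,332,803.31 ÷ 0.96479 = USD 3,454,433.93
USD 3,454,433.93 ÷ 0.79930 = CAD 4,321,824.00
Profit = CAD 4,321,824.00 − CAD 4,192,000.00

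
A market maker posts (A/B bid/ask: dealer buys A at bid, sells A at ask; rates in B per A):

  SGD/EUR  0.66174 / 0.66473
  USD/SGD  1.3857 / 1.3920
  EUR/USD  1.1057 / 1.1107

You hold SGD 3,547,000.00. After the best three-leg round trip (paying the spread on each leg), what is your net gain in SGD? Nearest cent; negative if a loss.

Net profit: SGD 49,293.29

Best loop SGD → EUR → USD → SGD:
SGD 3,547,000.00 × 0.66174 (sell SGD at bid) = EUR 2,347,191.78
EUR 2,347,191.78 × 1.1057 (sell EUR at bid) = USD 2,595,289.95
USD 2,595,289.95 × 1.3857 (sell USD at bid) = SGD 3,596,293.29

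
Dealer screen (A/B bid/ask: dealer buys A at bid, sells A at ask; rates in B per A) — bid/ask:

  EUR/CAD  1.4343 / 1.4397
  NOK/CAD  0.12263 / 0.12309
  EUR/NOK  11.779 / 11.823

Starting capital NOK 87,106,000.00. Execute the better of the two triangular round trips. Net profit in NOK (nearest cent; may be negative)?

Net profit: NOK 287,919.30

Best loop NOK → CAD → EUR → NOK:
NOK 87,106,000.00 × 0.12263 (sell NOK at bid) = CAD 10,681,808.78
CAD 10,681,808.78 ÷ 1.4397 (buy EUR at ask) = EUR 7,419,468.49
EUR 7,419,468.49 × 11.779 (sell EUR at bid) = NOK 87,393,919.30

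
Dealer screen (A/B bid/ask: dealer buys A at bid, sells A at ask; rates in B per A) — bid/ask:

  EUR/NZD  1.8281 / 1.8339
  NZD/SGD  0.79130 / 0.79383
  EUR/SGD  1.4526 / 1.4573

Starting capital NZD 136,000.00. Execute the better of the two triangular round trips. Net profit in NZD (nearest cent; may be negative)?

Net result: NZD -299.39 (no profitable arbitrage after spreads)

Best loop NZD → EUR → SGD → NZD:
NZD 136,000.00 ÷ 1.8339 (buy EUR at ask) = EUR 74,158.90
EUR 74,158.90 × 1.4526 (sell EUR at bid) = SGD 107,723.21
SGD 107,723.21 ÷ 0.79383 (buy NZD at ask) = NZD 135,700.61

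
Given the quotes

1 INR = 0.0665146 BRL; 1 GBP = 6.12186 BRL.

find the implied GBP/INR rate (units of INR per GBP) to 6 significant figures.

1 GBP × 6.12186 = 6.12186 BRL
6.12186 BRL ÷ 0.0665146 = 92.0378 INR

GBP/INR = 92.0378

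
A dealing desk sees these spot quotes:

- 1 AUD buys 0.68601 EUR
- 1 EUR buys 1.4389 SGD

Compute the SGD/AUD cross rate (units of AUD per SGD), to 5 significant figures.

1 SGD ÷ 1.4389 = 0.694975 EUR
0.694975 EUR ÷ 0.68601 = 1.01307 AUD

SGD/AUD = 1.0131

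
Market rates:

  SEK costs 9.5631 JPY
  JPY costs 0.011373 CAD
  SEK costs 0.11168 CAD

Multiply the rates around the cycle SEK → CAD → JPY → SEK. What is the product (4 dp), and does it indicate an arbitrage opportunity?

1.0268 (arbitrage exists)

Around SEK → CAD → JPY → SEK: 1 × 0.11168 ÷ 0.011373 ÷ 9.5631 = 1.026837
Product > 1; profitable direction is SEK → CAD → JPY → SEK.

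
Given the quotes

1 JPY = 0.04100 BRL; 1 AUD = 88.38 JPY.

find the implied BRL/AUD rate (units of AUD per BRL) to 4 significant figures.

BRL/AUD = 0.2760

1 BRL ÷ 0.04100 = 24.3902 JPY
24.3902 JPY ÷ 88.38 = 0.27597 AUD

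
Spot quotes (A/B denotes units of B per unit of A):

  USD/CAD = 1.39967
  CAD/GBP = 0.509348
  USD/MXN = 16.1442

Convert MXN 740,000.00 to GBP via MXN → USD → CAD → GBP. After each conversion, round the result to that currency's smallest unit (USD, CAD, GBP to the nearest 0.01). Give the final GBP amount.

GBP 32,678.00

MXN 740,000.00 ÷ 16.1442 = USD 45,836.89
USD 45,836.89 × 1.39967 = CAD 64,156.52
CAD 64,156.52 × 0.509348 = GBP 32,678.00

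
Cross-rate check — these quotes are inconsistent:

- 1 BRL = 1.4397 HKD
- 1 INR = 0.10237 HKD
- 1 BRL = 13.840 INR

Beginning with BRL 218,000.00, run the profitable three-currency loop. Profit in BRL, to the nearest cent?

Profitable loop is BRL → HKD → INR → BRL:
BRL 218,000.00 × 1.4397 = HKD 313,854.60
HKD 313,854.60 ÷ 0.10237 = INR 3,065,884.54
INR 3,065,884.54 ÷ 13.840 = BRL 221,523.45
Profit = BRL 221,523.45 − BRL 218,000.00

Profit: BRL 3,523.45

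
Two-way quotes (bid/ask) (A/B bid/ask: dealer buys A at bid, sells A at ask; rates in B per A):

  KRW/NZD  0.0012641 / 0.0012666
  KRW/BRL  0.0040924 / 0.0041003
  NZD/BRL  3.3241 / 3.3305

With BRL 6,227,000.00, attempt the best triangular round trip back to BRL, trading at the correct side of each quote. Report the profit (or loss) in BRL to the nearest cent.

Best loop BRL → KRW → NZD → BRL:
BRL 6,227,000.00 ÷ 0.0041003 (buy KRW at ask) = KRW 1,518,669,366
KRW 1,518,669,366 × 0.0012641 (sell KRW at bid) = NZD 1,919,749.95
NZD 1,919,749.95 × 3.3241 (sell NZD at bid) = BRL 6,381,440.79

Net profit: BRL 154,440.79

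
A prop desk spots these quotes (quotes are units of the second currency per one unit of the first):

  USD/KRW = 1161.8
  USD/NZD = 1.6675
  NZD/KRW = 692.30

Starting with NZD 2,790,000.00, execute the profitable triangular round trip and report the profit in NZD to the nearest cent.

Profit: NZD 17,859.68

Profitable loop is NZD → USD → KRW → NZD:
NZD 2,790,000.00 ÷ 1.6675 = USD 1,673,163.42
USD 1,673,163.42 × 1161.8 = KRW 1,943,881,259
KRW 1,943,881,259 ÷ 692.30 = NZD 2,807,859.68
Profit = NZD 2,807,859.68 − NZD 2,790,000.00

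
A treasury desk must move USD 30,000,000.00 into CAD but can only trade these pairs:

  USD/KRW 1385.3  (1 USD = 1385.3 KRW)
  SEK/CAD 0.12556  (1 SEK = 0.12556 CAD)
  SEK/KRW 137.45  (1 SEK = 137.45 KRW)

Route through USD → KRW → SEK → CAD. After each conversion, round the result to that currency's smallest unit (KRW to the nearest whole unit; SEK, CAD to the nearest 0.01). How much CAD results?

CAD 37,963,972.64

USD 30,000,000.00 × 1385.3 = KRW 41,559,000,000
KRW 41,559,000,000 ÷ 137.45 = SEK 302,357,220.81
SEK 302,357,220.81 × 0.12556 = CAD 37,963,972.64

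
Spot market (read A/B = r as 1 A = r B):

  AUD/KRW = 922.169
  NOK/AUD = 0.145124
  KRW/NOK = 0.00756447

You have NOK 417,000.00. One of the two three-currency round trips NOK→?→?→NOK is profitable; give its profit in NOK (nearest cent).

Profitable loop is NOK → AUD → KRW → NOK:
NOK 417,000.00 × 0.145124 = AUD 60,516.71
AUD 60,516.71 × 922.169 = KRW 55,806,632
KRW 55,806,632 × 0.00756447 = NOK 422,147.59
Profit = NOK 422,147.59 − NOK 417,000.00

Profit: NOK 5,147.59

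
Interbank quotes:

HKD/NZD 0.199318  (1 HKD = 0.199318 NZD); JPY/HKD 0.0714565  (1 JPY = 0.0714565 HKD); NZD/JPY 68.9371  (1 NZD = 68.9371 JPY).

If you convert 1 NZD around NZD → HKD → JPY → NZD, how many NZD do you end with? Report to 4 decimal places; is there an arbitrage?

Around NZD → HKD → JPY → NZD: 1 ÷ 0.199318 ÷ 0.0714565 ÷ 68.9371 = 1.018495
Product > 1; profitable direction is NZD → HKD → JPY → NZD.

1.0185 (arbitrage exists)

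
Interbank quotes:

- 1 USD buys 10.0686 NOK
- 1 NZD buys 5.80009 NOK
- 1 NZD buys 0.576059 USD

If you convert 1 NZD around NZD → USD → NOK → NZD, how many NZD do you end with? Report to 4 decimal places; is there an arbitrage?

Around NZD → USD → NOK → NZD: 1 × 0.576059 × 10.0686 ÷ 5.80009 = 1.000003
Product ≈ 1 (deviation 0.000%, within rounding noise).

1.0000 (no arbitrage)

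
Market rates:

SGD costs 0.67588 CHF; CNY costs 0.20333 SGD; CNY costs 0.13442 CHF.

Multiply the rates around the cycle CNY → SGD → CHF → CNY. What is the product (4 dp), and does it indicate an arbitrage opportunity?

1.0224 (arbitrage exists)

Around CNY → SGD → CHF → CNY: 1 × 0.20333 × 0.67588 ÷ 0.13442 = 1.022368
Product > 1; profitable direction is CNY → SGD → CHF → CNY.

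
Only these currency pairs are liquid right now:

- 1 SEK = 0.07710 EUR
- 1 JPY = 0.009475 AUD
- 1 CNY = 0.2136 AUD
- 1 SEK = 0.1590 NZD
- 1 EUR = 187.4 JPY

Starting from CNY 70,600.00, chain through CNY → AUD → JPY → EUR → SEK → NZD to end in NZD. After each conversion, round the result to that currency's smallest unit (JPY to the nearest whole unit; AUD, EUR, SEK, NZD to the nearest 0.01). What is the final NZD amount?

CNY 70,600.00 × 0.2136 = AUD 15,080.16
AUD 15,080.16 ÷ 0.009475 = JPY 1,591,574
JPY 1,591,574 ÷ 187.4 = EUR 8,492.92
EUR 8,492.92 ÷ 0.07710 = SEK 110,154.60
SEK 110,154.60 × 0.1590 = NZD 17,514.58

NZD 17,514.58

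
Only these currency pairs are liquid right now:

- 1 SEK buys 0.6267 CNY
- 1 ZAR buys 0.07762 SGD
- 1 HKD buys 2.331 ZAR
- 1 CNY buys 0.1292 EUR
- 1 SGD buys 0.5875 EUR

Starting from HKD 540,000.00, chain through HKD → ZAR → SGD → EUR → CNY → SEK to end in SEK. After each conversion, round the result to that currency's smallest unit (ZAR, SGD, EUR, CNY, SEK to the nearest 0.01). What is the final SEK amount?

HKD 540,000.00 × 2.331 = ZAR 1,258,740.00
ZAR 1,258,740.00 × 0.07762 = SGD 97,703.40
SGD 97,703.40 × 0.5875 = EUR 57,400.75
EUR 57,400.75 ÷ 0.1292 = CNY 444,278.25
CNY 444,278.25 ÷ 0.6267 = SEK 708,916.95

SEK 708,916.95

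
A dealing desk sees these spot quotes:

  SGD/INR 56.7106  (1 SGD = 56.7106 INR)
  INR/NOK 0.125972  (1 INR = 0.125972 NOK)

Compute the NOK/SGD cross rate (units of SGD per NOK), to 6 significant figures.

NOK/SGD = 0.139979

1 NOK ÷ 0.125972 = 7.93827 INR
7.93827 INR ÷ 56.7106 = 0.139979 SGD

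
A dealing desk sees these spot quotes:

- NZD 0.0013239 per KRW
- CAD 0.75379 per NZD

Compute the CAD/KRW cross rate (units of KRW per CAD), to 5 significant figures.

1 CAD ÷ 0.75379 = 1.32663 NZD
1.32663 NZD ÷ 0.0013239 = 1002.06 KRW

CAD/KRW = 1002.1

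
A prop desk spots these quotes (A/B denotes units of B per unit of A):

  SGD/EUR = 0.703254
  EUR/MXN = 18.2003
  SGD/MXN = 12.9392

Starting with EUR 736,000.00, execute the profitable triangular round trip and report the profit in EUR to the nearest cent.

Profit: EUR 8,036.91

Profitable loop is EUR → SGD → MXN → EUR:
EUR 736,000.00 ÷ 0.703254 = SGD 1,046,563.55
SGD 1,046,563.55 × 12.9392 = MXN 13,541,695.03
MXN 13,541,695.03 ÷ 18.2003 = EUR 744,036.91
Profit = EUR 744,036.91 − EUR 736,000.00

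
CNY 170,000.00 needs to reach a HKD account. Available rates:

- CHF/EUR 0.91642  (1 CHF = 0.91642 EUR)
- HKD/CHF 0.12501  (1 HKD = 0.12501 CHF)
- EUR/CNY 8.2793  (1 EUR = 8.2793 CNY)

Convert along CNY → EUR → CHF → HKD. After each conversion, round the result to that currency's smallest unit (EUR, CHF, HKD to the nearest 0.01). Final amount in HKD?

CNY 170,000.00 ÷ 8.2793 = EUR 20,533.14
EUR 20,533.14 ÷ 0.91642 = CHF 22,405.82
CHF 22,405.82 ÷ 0.12501 = HKD 179,232.22

HKD 179,232.22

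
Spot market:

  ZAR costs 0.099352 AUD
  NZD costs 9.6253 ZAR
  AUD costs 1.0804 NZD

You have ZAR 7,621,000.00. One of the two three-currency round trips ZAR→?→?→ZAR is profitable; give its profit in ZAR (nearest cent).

Profit: ZAR 252,855.23

Profitable loop is ZAR → AUD → NZD → ZAR:
ZAR 7,621,000.00 × 0.099352 = AUD 757,161.59
AUD 757,161.59 × 1.0804 = NZD 818,037.38
NZD 818,037.38 × 9.6253 = ZAR 7,873,855.23
Profit = ZAR 7,873,855.23 − ZAR 7,621,000.00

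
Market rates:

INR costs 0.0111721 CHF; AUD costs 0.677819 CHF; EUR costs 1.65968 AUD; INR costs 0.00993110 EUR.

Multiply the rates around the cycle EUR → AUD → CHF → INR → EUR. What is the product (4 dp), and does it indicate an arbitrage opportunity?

1.0000 (no arbitrage)

Around EUR → AUD → CHF → INR → EUR: 1 × 1.65968 × 0.677819 ÷ 0.0111721 × 0.00993110 = 1.000001
Product ≈ 1 (deviation 0.000%, within rounding noise).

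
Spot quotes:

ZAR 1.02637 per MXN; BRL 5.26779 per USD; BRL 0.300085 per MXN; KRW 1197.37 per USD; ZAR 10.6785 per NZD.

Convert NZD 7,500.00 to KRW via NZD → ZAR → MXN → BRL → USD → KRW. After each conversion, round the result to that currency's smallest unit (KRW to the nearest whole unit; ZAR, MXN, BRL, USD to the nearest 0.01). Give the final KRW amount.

NZD 7,500.00 × 10.6785 = ZAR 80,088.75
ZAR 80,088.75 ÷ 1.02637 = MXN 78,031.07
MXN 78,031.07 × 0.300085 = BRL 23,415.95
BRL 23,415.95 ÷ 5.26779 = USD 4,445.12
USD 4,445.12 × 1197.37 = KRW 5,322,453

KRW 5,322,453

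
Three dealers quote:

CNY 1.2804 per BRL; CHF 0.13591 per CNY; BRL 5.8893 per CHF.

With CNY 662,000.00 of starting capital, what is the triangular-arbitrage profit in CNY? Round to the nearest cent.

Profitable loop is CNY → CHF → BRL → CNY:
CNY 662,000.00 × 0.13591 = CHF 89,972.42
CHF 89,972.42 × 5.8893 = BRL 529,874.57
BRL 529,874.57 × 1.2804 = CNY 678,451.40
Profit = CNY 678,451.40 − CNY 662,000.00

Profit: CNY 16,451.40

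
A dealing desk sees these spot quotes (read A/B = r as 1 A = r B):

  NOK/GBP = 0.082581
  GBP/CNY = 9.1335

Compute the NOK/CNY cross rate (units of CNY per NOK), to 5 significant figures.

NOK/CNY = 0.75425

1 NOK × 0.082581 = 0.082581 GBP
0.082581 GBP × 9.1335 = 0.754254 CNY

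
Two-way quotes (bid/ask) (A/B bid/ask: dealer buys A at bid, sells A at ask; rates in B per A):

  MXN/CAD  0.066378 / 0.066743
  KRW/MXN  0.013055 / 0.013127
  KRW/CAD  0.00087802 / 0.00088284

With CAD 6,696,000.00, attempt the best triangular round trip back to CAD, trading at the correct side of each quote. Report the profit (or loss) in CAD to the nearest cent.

Best loop CAD → MXN → KRW → CAD:
CAD 6,696,000.00 ÷ 0.066743 (buy MXN at ask) = MXN 100,325,127.73
MXN 100,325,127.73 ÷ 0.013127 (buy KRW at ask) = KRW 7,642,654,661
KRW 7,642,654,661 × 0.00087802 (sell KRW at bid) = CAD 6,710,403.65

Net profit: CAD 14,403.65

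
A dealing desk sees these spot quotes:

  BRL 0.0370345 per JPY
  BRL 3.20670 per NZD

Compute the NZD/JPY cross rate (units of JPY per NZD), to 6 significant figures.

1 NZD × 3.20670 = 3.2067 BRL
3.2067 BRL ÷ 0.0370345 = 86.5868 JPY

NZD/JPY = 86.5868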